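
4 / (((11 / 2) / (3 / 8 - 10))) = -7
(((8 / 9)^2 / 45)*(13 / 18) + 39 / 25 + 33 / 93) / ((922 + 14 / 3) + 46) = 4900502 / 2472895575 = 0.00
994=994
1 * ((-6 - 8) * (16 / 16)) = -14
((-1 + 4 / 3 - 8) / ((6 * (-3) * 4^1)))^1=23 / 216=0.11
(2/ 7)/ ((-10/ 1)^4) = 1/ 35000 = 0.00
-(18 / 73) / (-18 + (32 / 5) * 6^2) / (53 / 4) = -20 / 228271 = -0.00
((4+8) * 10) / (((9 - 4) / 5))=120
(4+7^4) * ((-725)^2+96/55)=13905455551/11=1264132322.82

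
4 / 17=0.24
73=73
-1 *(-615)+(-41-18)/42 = 25771/42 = 613.60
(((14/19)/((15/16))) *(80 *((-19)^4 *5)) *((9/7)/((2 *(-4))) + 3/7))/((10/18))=19753920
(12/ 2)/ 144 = 1/ 24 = 0.04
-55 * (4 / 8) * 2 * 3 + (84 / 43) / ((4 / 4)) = -7011 / 43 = -163.05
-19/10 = -1.90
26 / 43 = 0.60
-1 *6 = -6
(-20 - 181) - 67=-268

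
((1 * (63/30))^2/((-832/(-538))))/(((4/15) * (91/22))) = 559251/216320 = 2.59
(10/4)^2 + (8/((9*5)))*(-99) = -227/20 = -11.35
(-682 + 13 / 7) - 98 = -5447 / 7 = -778.14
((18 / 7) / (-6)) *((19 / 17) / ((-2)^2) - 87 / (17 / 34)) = 35439 / 476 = 74.45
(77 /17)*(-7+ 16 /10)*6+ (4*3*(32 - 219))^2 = 428008086 /85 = 5035389.25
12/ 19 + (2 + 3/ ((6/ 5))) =195/ 38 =5.13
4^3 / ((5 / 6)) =384 / 5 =76.80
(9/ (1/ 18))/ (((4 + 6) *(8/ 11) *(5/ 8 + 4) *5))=891/ 925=0.96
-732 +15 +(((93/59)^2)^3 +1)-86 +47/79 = -2619379540852880/3332262157639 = -786.07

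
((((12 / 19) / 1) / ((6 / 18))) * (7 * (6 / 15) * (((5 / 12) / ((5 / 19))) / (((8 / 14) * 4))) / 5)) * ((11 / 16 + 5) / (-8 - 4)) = -4459 / 12800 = -0.35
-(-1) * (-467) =-467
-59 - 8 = -67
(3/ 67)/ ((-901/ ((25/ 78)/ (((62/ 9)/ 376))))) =-21150/ 24327901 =-0.00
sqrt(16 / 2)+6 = 2*sqrt(2)+6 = 8.83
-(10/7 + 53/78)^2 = -4.44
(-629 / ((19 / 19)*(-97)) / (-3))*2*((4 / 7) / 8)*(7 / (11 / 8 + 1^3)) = -5032 / 5529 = -0.91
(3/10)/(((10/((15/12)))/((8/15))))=1/50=0.02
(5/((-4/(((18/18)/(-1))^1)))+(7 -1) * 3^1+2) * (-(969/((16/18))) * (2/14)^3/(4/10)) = -3706425/21952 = -168.84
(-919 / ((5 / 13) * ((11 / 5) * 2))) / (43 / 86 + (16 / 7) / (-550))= -1095.19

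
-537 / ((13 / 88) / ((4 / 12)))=-15752 / 13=-1211.69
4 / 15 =0.27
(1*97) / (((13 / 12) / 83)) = 7431.69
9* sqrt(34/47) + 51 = 9* sqrt(1598)/47 + 51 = 58.65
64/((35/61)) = 3904/35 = 111.54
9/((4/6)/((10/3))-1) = -45/4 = -11.25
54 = 54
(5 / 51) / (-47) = -5 / 2397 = -0.00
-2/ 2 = -1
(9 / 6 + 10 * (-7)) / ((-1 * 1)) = 137 / 2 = 68.50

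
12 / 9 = 4 / 3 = 1.33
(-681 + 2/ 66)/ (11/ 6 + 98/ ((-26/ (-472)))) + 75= 114017303/ 1528021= 74.62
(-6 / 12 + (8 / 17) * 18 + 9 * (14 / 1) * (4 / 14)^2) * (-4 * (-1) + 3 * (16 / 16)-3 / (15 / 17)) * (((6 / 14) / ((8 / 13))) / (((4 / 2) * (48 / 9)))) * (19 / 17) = 17386083 / 3625216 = 4.80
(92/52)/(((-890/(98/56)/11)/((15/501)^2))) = -8855/258140584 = -0.00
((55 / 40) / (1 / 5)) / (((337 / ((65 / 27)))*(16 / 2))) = 3575 / 582336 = 0.01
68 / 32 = 17 / 8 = 2.12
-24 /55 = -0.44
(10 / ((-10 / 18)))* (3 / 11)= -54 / 11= -4.91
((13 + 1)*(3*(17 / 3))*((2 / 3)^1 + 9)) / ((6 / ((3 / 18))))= 3451 / 54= 63.91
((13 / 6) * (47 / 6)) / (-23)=-611 / 828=-0.74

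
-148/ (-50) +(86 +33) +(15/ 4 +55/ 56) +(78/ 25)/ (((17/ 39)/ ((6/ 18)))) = 3072057/ 23800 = 129.08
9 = 9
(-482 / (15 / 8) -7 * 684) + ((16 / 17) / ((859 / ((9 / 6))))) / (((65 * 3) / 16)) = -2873251156 / 569517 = -5045.07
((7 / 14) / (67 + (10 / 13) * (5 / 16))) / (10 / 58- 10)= -0.00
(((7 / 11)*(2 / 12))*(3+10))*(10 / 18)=455 / 594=0.77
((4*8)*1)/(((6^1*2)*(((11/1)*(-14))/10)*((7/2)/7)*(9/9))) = -80/231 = -0.35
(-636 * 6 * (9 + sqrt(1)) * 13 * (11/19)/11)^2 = 246095366400/361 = 681704616.07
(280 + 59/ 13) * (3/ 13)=11097/ 169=65.66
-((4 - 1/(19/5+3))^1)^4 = -294499921/1336336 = -220.38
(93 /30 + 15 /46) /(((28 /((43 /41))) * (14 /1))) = 8471 /924140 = 0.01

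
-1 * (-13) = 13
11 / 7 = 1.57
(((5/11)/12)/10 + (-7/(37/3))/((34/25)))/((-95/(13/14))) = 892723/220854480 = 0.00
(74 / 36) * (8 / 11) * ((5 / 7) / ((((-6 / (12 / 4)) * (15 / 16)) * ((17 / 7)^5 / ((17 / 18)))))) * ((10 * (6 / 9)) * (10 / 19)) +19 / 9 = 26580334771 / 12725343081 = 2.09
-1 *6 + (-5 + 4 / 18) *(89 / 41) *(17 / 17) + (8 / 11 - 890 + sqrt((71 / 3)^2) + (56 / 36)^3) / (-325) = -1465967024 / 106853175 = -13.72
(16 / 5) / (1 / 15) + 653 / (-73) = 2851 / 73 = 39.05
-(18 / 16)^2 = -81 / 64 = -1.27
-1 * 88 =-88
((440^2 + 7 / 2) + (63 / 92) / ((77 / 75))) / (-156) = -65309139 / 52624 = -1241.05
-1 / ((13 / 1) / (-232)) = 232 / 13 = 17.85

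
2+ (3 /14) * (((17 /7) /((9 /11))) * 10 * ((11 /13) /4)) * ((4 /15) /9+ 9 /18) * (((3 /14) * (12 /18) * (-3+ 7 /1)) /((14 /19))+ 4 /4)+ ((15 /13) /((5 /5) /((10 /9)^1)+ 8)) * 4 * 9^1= 4759807555 /600038712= 7.93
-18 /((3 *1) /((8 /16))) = -3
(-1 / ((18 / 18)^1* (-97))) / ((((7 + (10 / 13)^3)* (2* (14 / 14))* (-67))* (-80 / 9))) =19773 / 17031539360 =0.00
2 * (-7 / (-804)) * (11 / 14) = 11 / 804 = 0.01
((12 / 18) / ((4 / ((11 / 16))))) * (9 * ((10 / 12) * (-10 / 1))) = -275 / 32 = -8.59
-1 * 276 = -276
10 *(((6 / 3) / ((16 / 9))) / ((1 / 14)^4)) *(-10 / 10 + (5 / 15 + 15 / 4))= 1332555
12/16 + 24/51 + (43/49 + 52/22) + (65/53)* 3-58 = -96853859/1942556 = -49.86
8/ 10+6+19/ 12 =503/ 60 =8.38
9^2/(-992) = -81/992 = -0.08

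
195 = 195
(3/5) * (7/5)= 21/25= 0.84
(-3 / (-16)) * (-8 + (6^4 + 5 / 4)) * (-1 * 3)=-46413 / 64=-725.20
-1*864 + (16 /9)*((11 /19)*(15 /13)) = -639344 /741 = -862.81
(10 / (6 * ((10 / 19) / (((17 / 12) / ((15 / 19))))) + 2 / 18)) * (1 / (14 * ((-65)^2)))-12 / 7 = -1047781947 / 611238355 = -1.71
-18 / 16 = -9 / 8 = -1.12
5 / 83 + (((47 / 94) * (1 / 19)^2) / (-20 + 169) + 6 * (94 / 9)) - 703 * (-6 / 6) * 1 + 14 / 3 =20636472833 / 26786922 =770.39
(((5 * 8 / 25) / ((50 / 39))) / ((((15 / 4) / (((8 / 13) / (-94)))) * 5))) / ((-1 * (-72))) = -8 / 1321875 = -0.00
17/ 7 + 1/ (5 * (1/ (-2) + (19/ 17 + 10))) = 30923/ 12635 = 2.45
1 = 1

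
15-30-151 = -166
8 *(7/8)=7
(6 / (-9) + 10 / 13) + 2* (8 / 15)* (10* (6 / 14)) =1276 / 273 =4.67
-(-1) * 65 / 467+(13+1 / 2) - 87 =-68519 / 934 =-73.36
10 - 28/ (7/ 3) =-2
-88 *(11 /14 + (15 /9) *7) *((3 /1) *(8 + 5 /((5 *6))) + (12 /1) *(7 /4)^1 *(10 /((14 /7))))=-425722 /3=-141907.33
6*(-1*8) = -48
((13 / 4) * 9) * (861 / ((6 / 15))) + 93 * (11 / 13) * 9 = 6621561 / 104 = 63668.86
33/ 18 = 11/ 6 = 1.83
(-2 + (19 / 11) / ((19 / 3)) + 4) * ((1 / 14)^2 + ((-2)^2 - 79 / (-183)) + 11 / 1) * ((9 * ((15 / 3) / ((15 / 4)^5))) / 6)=70871936 / 199739925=0.35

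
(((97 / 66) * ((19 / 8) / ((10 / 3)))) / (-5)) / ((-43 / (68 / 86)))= 31331 / 8135600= 0.00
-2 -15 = -17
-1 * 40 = -40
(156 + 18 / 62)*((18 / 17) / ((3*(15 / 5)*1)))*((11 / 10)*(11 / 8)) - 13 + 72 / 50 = 16.25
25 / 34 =0.74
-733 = -733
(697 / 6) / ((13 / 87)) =777.42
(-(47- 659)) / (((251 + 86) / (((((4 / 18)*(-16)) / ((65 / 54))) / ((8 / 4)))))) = -58752 / 21905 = -2.68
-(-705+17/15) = 10558/15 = 703.87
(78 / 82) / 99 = 13 / 1353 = 0.01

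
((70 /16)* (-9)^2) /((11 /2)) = 2835 /44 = 64.43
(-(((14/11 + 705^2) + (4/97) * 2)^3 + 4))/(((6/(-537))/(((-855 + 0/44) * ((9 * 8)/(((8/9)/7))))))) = -12942963227545547173842895623448695/2429535526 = -5327340592073954786797753.00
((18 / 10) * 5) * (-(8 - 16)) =72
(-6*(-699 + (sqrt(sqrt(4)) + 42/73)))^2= 93581311788/5329 - 3670920*sqrt(2)/73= 17489648.12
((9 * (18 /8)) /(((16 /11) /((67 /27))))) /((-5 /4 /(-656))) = 90651 /5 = 18130.20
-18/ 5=-3.60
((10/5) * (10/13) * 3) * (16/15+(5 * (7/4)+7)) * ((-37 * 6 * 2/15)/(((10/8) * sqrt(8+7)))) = -597328 * sqrt(15)/4875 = -474.55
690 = 690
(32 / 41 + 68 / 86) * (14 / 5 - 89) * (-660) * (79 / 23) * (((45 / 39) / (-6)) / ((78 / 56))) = -290492448400 / 6852781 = -42390.45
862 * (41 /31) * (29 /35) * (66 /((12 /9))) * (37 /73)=1877137317 /79205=23699.73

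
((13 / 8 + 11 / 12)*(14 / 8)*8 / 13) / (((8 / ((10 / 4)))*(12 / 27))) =6405 / 3328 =1.92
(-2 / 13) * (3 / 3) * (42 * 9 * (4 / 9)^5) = -1.01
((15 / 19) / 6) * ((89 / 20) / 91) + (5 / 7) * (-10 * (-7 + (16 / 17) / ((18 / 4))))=48.51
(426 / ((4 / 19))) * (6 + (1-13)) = -12141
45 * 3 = 135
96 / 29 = 3.31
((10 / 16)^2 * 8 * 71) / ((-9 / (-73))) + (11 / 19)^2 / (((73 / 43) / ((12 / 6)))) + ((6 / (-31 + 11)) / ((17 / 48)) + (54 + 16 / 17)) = 299036651363 / 161280360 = 1854.14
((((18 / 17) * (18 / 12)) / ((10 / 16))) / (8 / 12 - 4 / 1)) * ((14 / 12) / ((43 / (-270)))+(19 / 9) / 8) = 196767 / 36550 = 5.38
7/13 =0.54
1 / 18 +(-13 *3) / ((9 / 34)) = -2651 / 18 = -147.28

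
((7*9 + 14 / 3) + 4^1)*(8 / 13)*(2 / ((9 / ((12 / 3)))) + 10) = 168560 / 351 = 480.23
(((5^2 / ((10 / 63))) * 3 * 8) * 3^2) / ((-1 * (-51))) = 11340 / 17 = 667.06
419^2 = 175561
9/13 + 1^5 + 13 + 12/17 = 3403/221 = 15.40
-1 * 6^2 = -36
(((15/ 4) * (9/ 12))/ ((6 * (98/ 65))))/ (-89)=-975/ 279104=-0.00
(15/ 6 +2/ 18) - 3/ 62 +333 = 93622/ 279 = 335.56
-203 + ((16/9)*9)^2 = 53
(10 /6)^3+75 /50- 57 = -2747 /54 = -50.87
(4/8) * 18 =9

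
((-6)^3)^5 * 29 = -13635364552704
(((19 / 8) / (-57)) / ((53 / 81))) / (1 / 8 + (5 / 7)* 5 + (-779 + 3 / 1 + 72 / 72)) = 189 / 2289229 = 0.00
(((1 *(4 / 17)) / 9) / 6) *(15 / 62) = 5 / 4743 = 0.00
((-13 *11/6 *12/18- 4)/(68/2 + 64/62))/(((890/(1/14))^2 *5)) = -5549/7587145692000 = -0.00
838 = 838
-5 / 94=-0.05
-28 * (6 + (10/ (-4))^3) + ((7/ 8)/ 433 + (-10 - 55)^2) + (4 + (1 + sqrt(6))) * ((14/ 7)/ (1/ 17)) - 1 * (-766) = 34 * sqrt(6) + 18811259/ 3464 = 5513.78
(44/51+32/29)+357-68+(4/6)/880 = 63116551/216920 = 290.97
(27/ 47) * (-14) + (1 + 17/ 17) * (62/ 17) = -598/ 799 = -0.75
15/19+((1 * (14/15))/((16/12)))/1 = 283/190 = 1.49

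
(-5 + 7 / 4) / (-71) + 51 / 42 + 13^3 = 4370141 / 1988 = 2198.26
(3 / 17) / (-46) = -3 / 782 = -0.00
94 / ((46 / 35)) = 1645 / 23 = 71.52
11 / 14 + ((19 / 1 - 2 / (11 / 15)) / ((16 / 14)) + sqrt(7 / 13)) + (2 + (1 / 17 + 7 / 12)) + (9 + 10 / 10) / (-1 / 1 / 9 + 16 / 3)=sqrt(91) / 13 + 28912957 / 1476552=20.32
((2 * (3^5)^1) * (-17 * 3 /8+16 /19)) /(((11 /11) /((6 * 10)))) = -161339.21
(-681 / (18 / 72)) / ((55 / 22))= -5448 / 5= -1089.60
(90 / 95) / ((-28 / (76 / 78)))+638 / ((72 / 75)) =725689 / 1092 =664.55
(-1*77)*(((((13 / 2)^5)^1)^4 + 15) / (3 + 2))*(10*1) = -1463382210665822767892957 / 524288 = -2791180058795590911.66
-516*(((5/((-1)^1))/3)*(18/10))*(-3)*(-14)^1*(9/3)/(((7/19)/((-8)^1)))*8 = -33882624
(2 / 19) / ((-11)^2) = 2 / 2299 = 0.00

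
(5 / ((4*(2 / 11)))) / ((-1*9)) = -55 / 72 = -0.76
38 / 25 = 1.52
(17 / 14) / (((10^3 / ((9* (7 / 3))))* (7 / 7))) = 51 / 2000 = 0.03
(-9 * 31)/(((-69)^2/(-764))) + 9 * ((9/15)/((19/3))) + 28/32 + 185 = 231.50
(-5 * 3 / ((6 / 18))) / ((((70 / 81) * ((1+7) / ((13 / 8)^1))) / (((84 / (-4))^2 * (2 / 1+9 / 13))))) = -1607445 / 128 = -12558.16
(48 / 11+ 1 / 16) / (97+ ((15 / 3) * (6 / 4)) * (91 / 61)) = 0.04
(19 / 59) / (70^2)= 0.00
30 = 30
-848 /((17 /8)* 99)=-6784 /1683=-4.03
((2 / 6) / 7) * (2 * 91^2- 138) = 16424 / 21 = 782.10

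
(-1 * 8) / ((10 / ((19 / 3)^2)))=-1444 / 45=-32.09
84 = 84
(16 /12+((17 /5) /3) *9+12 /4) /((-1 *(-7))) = 218 /105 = 2.08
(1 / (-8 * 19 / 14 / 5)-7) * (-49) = 27783 / 76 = 365.57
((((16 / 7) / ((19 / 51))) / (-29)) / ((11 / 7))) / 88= -102 / 66671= -0.00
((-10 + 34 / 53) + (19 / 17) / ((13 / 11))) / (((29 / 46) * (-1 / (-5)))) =-22663970 / 339677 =-66.72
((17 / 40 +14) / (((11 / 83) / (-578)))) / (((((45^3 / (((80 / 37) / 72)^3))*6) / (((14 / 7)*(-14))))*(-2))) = -193766986 / 4441648360545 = -0.00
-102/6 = -17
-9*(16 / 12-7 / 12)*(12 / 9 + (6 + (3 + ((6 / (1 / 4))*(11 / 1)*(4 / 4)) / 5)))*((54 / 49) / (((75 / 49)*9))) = -34.09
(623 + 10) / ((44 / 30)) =9495 / 22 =431.59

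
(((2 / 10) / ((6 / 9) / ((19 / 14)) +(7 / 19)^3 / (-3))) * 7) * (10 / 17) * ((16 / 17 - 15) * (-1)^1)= 3278602 / 134385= 24.40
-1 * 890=-890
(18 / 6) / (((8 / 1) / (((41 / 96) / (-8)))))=-41 / 2048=-0.02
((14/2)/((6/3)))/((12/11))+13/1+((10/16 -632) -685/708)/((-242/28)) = 15312629/171336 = 89.37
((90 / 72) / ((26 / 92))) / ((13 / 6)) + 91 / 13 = 1528 / 169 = 9.04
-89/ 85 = -1.05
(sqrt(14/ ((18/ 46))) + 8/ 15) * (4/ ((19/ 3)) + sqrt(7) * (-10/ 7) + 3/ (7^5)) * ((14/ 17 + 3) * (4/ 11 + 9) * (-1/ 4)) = -1339 * (8 + 5 * sqrt(322)) * (201741-456190 * sqrt(7))/ 716583252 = 183.56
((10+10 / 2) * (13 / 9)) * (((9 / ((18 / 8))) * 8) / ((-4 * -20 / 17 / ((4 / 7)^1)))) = 1768 / 21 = 84.19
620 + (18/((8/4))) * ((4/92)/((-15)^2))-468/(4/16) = -719899/575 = -1252.00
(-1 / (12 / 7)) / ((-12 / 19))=133 / 144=0.92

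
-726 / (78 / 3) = -363 / 13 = -27.92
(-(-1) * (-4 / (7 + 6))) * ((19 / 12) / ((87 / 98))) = -1862 / 3393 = -0.55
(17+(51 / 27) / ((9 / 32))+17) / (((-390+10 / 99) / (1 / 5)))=-18139 / 868500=-0.02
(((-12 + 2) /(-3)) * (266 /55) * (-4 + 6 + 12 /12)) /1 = 532 /11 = 48.36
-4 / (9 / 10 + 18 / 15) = -40 / 21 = -1.90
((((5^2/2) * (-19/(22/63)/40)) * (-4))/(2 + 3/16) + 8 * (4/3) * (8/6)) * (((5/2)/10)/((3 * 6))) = 2243/3564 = 0.63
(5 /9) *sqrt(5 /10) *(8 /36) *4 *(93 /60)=31 *sqrt(2) /81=0.54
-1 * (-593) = 593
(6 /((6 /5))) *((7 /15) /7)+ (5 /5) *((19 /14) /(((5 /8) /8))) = 1859 /105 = 17.70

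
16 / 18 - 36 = -316 / 9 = -35.11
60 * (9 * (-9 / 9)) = -540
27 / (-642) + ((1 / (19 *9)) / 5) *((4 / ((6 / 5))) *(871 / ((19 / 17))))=6249673 / 2085858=3.00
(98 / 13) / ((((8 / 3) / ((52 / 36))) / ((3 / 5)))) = 49 / 20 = 2.45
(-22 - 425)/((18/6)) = -149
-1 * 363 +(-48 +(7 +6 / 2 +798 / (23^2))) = -211331 / 529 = -399.49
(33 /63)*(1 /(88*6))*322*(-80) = -230 /9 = -25.56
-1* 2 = -2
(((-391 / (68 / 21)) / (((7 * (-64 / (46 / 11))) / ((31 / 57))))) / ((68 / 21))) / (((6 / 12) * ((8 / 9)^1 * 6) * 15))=344379 / 72765440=0.00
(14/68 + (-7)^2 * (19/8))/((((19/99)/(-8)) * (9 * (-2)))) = 174405/646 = 269.98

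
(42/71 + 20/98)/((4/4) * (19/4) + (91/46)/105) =3819840/22895299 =0.17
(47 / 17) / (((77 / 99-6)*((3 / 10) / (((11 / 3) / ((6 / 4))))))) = -220 / 51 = -4.31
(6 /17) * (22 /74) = 66 /629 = 0.10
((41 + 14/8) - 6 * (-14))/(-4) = -31.69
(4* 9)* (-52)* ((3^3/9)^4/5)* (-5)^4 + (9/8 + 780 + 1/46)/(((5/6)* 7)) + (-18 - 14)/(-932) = -2031475363753/107180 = -18953866.05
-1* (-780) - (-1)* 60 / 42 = 5470 / 7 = 781.43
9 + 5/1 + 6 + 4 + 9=33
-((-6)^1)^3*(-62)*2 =-26784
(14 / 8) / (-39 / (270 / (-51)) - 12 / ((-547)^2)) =31416945 / 132249658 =0.24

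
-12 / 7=-1.71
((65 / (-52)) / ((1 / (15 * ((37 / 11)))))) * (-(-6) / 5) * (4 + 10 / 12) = -16095 / 44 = -365.80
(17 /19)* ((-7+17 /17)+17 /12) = -935 /228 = -4.10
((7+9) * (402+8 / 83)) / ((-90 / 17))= -4538864 / 3735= -1215.22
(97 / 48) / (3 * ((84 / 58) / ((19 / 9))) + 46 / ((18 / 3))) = 53447 / 257200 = 0.21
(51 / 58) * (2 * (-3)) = -153 / 29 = -5.28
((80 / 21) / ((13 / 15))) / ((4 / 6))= 600 / 91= 6.59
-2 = -2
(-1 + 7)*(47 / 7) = 282 / 7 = 40.29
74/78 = 37/39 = 0.95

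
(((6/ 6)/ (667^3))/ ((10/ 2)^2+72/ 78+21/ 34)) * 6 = 2652/ 3481068236953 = 0.00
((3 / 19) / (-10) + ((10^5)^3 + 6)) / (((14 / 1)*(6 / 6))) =190000000000001137 / 2660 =71428571428571.86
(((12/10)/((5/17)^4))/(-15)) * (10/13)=-334084/40625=-8.22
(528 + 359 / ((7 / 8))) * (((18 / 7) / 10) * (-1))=-59112 / 245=-241.27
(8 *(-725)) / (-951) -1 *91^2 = -7869431 / 951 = -8274.90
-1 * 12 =-12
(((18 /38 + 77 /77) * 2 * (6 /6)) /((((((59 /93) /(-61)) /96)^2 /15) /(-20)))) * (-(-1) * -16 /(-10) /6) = -1328758474014720 /66139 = -20090392567.39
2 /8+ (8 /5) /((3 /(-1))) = -17 /60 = -0.28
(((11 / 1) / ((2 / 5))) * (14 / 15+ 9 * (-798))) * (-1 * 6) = 1184876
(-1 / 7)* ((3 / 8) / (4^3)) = -3 / 3584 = -0.00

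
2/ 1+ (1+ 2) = 5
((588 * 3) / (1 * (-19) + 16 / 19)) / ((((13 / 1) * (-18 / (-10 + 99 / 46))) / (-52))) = 1344364 / 7935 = 169.42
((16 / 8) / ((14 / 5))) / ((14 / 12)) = 30 / 49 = 0.61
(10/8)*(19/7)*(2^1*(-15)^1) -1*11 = -112.79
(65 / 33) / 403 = 5 / 1023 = 0.00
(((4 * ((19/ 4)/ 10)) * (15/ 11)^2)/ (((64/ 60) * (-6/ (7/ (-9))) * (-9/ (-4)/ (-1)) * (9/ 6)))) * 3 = -3325/ 8712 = -0.38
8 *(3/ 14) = 12/ 7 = 1.71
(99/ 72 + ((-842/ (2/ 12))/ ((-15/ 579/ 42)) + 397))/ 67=122249.27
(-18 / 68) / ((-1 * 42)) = 3 / 476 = 0.01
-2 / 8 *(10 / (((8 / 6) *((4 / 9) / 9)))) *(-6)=3645 / 16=227.81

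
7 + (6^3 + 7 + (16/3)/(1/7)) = 802/3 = 267.33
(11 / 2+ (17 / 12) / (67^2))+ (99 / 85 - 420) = -1892569933 / 4578780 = -413.33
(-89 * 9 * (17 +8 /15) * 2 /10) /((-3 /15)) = 70221 /5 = 14044.20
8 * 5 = 40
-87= -87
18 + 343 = 361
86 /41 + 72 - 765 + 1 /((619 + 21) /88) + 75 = -2019709 /3280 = -615.76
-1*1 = -1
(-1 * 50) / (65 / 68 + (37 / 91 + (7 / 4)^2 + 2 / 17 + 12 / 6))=-7.64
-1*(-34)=34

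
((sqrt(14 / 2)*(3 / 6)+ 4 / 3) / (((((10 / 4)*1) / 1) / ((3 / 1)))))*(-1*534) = -4272 / 5 - 1602*sqrt(7) / 5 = -1702.10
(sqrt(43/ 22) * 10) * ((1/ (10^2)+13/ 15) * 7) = 85.79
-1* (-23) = 23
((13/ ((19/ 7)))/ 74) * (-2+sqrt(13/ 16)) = -91/ 703+91 * sqrt(13)/ 5624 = -0.07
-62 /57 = -1.09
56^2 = 3136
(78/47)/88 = 39/2068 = 0.02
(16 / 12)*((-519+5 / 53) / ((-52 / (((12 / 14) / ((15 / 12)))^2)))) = 5280384 / 844025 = 6.26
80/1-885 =-805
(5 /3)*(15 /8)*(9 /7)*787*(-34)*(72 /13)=-54184950 /91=-595439.01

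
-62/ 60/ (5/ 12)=-62/ 25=-2.48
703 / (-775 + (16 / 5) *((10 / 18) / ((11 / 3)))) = -23199 / 25559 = -0.91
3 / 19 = 0.16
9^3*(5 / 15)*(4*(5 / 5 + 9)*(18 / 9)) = 19440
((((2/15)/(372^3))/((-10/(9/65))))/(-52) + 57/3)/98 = 27549763488001/142098780096000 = 0.19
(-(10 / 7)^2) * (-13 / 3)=1300 / 147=8.84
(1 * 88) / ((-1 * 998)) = -44 / 499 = -0.09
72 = 72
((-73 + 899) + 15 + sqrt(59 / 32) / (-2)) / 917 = 841 / 917 -sqrt(118) / 14672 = 0.92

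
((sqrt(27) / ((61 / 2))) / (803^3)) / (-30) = -sqrt(3) / 157923396235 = -0.00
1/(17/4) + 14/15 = 298/255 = 1.17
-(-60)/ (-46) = -30/ 23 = -1.30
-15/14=-1.07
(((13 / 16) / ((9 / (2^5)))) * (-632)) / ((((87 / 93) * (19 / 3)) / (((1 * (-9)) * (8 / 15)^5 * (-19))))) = -16691757056 / 7340625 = -2273.89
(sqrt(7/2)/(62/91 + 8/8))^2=57967/46818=1.24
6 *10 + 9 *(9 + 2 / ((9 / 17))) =175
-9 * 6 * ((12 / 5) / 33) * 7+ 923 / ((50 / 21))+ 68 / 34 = 199193 / 550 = 362.17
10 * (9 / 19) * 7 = 630 / 19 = 33.16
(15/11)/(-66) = -5/242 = -0.02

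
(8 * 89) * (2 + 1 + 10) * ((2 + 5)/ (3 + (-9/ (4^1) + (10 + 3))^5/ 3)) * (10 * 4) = 7961640960/ 147017659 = 54.15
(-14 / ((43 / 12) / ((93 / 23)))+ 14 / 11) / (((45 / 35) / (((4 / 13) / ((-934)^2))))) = -1106126 / 277593057027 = -0.00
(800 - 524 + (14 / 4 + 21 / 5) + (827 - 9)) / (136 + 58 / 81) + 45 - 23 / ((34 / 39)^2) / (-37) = 15949279629 / 296035705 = 53.88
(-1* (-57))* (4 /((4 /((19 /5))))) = 216.60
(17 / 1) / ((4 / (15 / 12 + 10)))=765 / 16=47.81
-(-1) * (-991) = -991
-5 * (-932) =4660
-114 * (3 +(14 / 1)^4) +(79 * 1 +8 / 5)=-21898427 / 5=-4379685.40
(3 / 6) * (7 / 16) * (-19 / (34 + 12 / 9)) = -399 / 3392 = -0.12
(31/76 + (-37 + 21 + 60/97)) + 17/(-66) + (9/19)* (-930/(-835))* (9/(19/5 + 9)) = -4829804647/325016736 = -14.86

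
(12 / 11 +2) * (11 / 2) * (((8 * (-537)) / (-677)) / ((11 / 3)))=219096 / 7447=29.42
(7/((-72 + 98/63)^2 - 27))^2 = 321489/159815253361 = 0.00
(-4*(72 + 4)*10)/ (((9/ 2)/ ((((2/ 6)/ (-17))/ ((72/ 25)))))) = 19000/ 4131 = 4.60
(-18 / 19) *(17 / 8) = -2.01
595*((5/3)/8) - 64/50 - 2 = 72407/600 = 120.68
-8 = -8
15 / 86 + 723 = 723.17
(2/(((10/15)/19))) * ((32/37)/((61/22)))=40128/2257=17.78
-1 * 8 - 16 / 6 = -32 / 3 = -10.67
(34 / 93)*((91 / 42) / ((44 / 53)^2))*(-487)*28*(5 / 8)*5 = -52906742525 / 1080288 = -48974.66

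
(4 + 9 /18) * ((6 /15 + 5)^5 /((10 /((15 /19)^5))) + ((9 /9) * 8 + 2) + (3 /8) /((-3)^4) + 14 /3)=415806503963 /594263760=699.70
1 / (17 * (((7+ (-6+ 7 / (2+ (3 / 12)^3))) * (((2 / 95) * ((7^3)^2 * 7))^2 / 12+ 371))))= 0.00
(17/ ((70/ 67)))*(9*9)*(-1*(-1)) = 92259/ 70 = 1317.99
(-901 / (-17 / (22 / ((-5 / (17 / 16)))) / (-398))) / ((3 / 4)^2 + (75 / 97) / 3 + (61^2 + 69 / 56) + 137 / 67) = 358901373908 / 13557267575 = 26.47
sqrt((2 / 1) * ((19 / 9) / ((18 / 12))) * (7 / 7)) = 2 * sqrt(57) / 9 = 1.68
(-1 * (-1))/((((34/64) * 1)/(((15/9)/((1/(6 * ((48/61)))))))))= 15360/1037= 14.81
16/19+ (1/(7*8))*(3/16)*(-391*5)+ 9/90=-476983/85120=-5.60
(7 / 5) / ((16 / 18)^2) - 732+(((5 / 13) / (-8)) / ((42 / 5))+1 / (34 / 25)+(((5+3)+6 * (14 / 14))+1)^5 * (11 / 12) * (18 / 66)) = 280857357107 / 1485120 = 189114.25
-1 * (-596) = 596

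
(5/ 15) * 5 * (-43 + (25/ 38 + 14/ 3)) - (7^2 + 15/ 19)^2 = -16516513/ 6498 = -2541.78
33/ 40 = 0.82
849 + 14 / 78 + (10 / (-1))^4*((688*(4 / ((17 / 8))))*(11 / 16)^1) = 5903603006 / 663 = 8904378.59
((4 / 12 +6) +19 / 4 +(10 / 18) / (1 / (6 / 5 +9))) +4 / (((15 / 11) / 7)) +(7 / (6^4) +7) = 286991 / 6480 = 44.29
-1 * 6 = -6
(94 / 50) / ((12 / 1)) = 47 / 300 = 0.16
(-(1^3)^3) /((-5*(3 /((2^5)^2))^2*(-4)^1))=-262144 /45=-5825.42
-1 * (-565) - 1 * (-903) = 1468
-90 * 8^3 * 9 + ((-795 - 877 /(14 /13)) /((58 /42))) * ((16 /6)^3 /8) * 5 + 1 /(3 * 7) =-782928073 /1827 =-428532.06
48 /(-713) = -0.07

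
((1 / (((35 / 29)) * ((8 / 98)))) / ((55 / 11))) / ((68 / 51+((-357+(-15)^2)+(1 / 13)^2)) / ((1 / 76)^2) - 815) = -3549 / 1320842500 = -0.00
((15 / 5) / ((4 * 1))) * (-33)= -99 / 4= -24.75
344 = 344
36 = 36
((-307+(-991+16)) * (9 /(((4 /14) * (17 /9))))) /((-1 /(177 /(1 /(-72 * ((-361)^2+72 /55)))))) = -1952897213094408 /55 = -35507222056261.96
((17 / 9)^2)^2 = 83521 / 6561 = 12.73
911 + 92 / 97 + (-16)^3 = -308853 / 97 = -3184.05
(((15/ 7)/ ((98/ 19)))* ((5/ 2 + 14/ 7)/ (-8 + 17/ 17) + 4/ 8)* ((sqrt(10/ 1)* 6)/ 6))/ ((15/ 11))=-209* sqrt(10)/ 4802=-0.14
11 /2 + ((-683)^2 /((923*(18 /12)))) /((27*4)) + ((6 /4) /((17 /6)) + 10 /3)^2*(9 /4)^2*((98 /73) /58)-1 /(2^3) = 7496507628637 /731855605104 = 10.24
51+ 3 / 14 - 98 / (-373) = 51.48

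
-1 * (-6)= 6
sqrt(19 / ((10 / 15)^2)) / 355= 3* sqrt(19) / 710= 0.02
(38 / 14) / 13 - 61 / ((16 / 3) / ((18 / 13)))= -11377 / 728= -15.63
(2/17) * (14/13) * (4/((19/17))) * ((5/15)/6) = 56/2223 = 0.03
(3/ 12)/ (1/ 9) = 9/ 4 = 2.25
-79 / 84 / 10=-79 / 840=-0.09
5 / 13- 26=-333 / 13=-25.62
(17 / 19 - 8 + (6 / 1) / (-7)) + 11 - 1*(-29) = 4261 / 133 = 32.04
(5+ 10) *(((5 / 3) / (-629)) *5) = -125 / 629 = -0.20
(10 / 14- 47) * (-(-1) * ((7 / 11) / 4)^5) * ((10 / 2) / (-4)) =972405 / 164916224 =0.01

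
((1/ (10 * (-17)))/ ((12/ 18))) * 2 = -0.02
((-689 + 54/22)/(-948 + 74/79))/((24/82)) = 3057616/1234497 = 2.48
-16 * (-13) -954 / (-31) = 7402 / 31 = 238.77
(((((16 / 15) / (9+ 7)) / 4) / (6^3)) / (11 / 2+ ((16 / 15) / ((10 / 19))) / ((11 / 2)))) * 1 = 55 / 4183056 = 0.00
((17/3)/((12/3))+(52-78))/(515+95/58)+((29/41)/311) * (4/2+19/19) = -18688615/458500458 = -0.04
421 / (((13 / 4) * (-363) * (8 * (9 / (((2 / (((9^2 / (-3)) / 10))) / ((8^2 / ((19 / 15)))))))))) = 7999 / 110084832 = 0.00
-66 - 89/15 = -71.93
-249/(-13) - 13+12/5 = 556/65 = 8.55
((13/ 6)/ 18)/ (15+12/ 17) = 0.01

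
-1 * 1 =-1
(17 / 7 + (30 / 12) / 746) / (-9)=-25399 / 93996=-0.27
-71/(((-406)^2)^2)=-71/27170906896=-0.00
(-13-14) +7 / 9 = -236 / 9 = -26.22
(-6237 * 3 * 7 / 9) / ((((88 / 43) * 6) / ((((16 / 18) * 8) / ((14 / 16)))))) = -9632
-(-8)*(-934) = -7472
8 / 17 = 0.47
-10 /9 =-1.11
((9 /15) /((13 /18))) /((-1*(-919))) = 54 /59735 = 0.00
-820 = -820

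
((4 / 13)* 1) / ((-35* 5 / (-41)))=164 / 2275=0.07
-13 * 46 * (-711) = 425178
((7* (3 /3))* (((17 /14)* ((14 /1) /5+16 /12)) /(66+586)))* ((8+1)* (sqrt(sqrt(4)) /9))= 527* sqrt(2) /9780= 0.08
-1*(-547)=547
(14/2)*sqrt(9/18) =7*sqrt(2)/2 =4.95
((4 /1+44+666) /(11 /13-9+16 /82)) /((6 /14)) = -63427 /303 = -209.33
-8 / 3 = -2.67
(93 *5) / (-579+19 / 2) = -930 / 1139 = -0.82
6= 6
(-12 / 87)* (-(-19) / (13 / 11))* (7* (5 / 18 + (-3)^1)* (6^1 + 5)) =464.81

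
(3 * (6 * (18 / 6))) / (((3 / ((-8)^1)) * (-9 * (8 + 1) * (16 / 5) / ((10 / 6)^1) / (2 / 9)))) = 50 / 243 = 0.21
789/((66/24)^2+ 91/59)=248272/2865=86.66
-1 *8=-8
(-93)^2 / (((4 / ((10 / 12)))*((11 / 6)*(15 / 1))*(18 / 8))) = 961 / 33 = 29.12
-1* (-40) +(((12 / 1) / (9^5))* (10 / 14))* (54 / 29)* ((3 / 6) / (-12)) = 17758435 / 443961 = 40.00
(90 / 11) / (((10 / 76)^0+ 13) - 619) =-18 / 1331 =-0.01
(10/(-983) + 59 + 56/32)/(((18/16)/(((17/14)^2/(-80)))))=-69021581/69360480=-1.00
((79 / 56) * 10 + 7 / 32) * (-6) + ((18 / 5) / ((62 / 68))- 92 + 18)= -2708281 / 17360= -156.01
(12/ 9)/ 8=1/ 6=0.17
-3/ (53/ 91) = -273/ 53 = -5.15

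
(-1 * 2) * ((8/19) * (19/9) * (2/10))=-16/45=-0.36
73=73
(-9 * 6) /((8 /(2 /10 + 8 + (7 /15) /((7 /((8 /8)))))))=-279 /5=-55.80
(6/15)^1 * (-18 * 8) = -288/5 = -57.60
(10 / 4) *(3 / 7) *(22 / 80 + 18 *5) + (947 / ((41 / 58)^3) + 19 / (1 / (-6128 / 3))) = -834433364581 / 23157456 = -36033.03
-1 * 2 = -2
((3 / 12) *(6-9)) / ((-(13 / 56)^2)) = 2352 / 169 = 13.92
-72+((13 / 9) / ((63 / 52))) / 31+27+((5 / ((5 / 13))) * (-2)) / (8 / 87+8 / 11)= -75495535 / 984312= -76.70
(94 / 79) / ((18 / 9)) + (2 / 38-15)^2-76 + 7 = 4420980 / 28519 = 155.02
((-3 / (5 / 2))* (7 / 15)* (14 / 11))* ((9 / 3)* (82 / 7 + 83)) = -55692 / 275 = -202.52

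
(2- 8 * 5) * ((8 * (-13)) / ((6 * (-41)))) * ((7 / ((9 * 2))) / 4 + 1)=-19513 / 1107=-17.63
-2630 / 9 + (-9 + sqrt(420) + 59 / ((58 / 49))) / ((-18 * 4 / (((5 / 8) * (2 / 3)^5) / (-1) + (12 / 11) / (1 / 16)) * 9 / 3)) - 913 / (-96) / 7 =-295.80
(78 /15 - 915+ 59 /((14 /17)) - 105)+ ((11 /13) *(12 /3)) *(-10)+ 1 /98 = -3111723 /3185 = -976.99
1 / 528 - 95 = -50159 / 528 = -95.00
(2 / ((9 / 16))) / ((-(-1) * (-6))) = -16 / 27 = -0.59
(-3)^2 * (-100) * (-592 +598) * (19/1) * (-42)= 4309200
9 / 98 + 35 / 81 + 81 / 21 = 34777 / 7938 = 4.38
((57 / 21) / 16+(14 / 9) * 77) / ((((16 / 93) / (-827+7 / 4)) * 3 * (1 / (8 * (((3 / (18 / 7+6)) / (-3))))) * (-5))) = -12372534217 / 345600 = -35800.16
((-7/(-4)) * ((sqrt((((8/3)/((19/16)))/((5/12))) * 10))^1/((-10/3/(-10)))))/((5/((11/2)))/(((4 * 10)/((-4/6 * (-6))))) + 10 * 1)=616 * sqrt(19)/703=3.82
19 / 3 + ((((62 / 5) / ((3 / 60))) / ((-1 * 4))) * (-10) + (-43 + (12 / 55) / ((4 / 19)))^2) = 21664567 / 9075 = 2387.28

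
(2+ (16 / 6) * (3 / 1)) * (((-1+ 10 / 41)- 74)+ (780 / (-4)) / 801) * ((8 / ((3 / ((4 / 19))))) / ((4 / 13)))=-1368.41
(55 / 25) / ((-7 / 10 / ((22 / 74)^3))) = -29282 / 354571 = -0.08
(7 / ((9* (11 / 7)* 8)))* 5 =245 / 792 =0.31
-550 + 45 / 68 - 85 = -43135 / 68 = -634.34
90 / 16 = 45 / 8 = 5.62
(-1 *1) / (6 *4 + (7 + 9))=-1 / 40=-0.02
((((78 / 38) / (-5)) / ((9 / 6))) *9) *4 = -9.85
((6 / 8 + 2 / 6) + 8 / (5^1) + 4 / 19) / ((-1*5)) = -3299 / 5700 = -0.58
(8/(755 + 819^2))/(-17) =-2/2853943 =-0.00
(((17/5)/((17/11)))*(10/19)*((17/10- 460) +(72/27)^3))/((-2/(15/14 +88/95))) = 3466935967/6822900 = 508.13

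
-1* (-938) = 938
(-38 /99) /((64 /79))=-1501 /3168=-0.47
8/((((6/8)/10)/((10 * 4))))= 12800/3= 4266.67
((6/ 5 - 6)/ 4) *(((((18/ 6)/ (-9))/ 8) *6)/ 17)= 3/ 170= 0.02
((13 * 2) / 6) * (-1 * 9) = -39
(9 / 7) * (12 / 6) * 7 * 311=5598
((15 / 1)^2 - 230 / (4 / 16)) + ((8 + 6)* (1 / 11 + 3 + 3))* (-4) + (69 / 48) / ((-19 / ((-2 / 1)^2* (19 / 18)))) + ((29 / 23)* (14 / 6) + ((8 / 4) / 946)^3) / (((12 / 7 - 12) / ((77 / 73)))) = -3617040185211193 / 3488953524408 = -1036.71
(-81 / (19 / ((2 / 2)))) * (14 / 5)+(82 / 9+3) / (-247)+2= -110993 / 11115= -9.99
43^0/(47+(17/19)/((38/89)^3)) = 0.02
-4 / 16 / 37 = -0.01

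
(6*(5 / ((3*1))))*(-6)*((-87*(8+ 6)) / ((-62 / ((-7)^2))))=-1790460 / 31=-57756.77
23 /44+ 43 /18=1153 /396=2.91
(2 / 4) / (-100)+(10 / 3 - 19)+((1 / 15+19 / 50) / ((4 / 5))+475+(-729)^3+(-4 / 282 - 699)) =-2731316133299 / 7050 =-387420728.13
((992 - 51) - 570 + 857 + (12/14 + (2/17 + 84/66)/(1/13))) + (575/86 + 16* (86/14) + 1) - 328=115377517/112574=1024.90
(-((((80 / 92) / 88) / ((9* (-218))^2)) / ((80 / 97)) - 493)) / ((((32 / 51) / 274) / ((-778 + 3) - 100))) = -31310713651485638125 / 166213859328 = -188376070.31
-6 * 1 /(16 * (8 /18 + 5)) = -27 /392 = -0.07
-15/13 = -1.15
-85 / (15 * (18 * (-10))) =17 / 540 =0.03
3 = 3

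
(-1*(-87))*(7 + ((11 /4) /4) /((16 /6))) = 80823 /128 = 631.43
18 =18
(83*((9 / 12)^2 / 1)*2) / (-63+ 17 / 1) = -747 / 368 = -2.03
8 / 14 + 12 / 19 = 160 / 133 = 1.20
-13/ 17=-0.76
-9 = -9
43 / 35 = 1.23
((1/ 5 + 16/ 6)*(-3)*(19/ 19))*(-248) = 10664/ 5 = 2132.80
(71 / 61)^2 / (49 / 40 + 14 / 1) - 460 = -1042199300 / 2266089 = -459.91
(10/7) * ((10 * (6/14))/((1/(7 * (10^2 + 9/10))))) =30270/7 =4324.29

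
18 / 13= 1.38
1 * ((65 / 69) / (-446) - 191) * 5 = -29389495 / 30774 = -955.01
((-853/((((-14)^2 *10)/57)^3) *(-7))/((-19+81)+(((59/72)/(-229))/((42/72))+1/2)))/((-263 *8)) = -108525135123/97165040526848000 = -0.00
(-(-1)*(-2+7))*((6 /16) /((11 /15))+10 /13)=7325 /1144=6.40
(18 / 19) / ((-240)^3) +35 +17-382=-330.00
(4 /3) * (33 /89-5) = -6.17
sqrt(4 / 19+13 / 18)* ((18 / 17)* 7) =21* sqrt(12122) / 323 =7.16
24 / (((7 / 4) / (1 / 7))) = 96 / 49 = 1.96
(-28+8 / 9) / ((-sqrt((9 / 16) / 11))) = 976 * sqrt(11) / 27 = 119.89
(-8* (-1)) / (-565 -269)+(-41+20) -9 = -30.01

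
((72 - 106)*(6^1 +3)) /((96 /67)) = -3417 /16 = -213.56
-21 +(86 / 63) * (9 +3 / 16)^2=12061 / 128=94.23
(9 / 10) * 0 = 0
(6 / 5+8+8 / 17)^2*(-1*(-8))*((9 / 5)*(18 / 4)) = 218921616 / 36125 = 6060.11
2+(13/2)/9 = 49/18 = 2.72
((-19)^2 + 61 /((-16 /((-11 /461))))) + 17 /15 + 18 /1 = 42068017 /110640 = 380.22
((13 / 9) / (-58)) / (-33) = 13 / 17226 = 0.00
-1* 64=-64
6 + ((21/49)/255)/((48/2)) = 85681/14280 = 6.00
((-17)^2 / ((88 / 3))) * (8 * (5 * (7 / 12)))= 10115 / 44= 229.89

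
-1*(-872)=872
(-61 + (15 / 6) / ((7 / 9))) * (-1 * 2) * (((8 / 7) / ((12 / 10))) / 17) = 16180 / 2499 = 6.47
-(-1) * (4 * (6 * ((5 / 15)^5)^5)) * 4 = 32 / 282429536481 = 0.00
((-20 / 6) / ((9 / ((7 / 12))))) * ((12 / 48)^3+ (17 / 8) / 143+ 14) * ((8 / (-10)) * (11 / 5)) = 898849 / 168480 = 5.34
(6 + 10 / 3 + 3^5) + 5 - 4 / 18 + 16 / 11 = 25598 / 99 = 258.57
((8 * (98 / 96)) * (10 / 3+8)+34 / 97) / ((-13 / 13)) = -81107 / 873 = -92.91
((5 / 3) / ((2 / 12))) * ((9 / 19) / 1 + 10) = 1990 / 19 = 104.74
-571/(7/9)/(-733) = 5139/5131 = 1.00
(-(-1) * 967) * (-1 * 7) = -6769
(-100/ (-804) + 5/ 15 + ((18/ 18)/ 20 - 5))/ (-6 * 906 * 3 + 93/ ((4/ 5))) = 18059/ 65090835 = 0.00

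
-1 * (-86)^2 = -7396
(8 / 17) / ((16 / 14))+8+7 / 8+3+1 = 1807 / 136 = 13.29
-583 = -583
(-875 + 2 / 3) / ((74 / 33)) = -28853 / 74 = -389.91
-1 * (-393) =393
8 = 8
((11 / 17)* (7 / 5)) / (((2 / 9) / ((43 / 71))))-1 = 17729 / 12070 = 1.47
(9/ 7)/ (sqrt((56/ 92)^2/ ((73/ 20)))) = 207 * sqrt(365)/ 980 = 4.04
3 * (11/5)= 33/5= 6.60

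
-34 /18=-17 /9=-1.89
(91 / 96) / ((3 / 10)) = 455 / 144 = 3.16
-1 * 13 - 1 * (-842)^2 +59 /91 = -64516848 /91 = -708976.35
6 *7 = 42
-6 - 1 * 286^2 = -81802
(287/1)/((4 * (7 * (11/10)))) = 205/22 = 9.32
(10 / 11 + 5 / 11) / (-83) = -15 / 913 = -0.02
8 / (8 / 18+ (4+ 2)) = 36 / 29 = 1.24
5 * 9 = 45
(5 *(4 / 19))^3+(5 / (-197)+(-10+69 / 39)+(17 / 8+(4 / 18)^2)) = -4.92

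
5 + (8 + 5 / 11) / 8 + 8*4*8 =23061 / 88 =262.06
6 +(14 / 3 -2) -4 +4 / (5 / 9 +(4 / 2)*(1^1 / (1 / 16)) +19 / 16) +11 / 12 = 5.70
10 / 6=5 / 3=1.67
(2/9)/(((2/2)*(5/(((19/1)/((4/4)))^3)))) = 13718/45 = 304.84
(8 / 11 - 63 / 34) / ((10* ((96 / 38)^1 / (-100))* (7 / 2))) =39995 / 31416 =1.27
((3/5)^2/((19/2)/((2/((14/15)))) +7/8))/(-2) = -108/3185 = -0.03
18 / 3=6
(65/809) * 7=455/809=0.56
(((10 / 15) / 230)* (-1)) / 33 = -1 / 11385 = -0.00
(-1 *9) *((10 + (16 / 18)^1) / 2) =-49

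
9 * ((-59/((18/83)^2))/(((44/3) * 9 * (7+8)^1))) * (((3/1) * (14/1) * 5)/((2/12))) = -2845157/396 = -7184.74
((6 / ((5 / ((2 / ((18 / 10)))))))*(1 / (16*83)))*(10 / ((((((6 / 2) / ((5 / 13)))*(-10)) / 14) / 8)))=-140 / 9711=-0.01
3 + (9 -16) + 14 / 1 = 10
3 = 3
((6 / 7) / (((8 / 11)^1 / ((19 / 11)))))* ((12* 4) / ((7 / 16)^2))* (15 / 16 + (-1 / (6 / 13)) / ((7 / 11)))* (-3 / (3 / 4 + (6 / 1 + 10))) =36290304 / 160867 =225.59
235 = 235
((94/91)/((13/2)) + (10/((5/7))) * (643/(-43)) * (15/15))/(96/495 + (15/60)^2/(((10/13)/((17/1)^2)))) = -11237193792/1271775869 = -8.84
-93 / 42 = -31 / 14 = -2.21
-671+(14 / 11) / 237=-1749283 / 2607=-670.99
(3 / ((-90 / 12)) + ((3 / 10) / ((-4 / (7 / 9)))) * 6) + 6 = 21 / 4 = 5.25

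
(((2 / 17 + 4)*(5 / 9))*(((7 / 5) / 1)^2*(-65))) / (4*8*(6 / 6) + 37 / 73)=-465010 / 51867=-8.97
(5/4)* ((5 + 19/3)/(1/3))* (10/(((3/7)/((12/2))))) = 5950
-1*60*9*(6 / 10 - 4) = 1836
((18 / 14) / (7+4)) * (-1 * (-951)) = 8559 / 77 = 111.16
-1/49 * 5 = -5/49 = -0.10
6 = 6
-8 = -8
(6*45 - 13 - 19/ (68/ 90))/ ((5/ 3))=23649/ 170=139.11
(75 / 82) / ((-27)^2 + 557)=75 / 105452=0.00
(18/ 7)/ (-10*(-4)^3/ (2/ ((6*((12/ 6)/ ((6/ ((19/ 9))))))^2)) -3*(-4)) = 729/ 1620682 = 0.00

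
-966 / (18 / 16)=-2576 / 3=-858.67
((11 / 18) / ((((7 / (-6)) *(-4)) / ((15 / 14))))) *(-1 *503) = -27665 / 392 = -70.57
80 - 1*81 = -1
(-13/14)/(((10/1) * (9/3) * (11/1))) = -13/4620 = -0.00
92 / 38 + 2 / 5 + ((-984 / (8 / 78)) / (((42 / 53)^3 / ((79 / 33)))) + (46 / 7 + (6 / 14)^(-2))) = -595341114061 / 12903660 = -46137.38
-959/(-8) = 959/8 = 119.88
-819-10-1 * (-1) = -828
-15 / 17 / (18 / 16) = -0.78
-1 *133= -133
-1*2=-2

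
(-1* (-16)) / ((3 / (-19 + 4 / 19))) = -1904 / 19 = -100.21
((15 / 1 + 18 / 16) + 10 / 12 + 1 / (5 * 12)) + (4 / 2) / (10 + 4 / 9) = 17.17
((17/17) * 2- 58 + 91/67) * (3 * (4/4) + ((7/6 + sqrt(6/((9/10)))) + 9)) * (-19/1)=139118 * sqrt(15)/201 + 5495161/402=16350.16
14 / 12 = 7 / 6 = 1.17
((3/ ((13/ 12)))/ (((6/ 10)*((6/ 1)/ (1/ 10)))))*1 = 1/ 13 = 0.08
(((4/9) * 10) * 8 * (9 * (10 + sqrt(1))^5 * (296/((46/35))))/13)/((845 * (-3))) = -352203.78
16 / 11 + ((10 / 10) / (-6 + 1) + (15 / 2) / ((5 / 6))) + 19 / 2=2173 / 110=19.75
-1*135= -135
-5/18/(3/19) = -95/54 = -1.76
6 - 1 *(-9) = 15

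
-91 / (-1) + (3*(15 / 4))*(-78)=-1573 / 2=-786.50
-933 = -933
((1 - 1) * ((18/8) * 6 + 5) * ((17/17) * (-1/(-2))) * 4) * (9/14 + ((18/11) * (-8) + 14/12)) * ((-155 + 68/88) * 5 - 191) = 0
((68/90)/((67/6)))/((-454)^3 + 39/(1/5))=-68/94044351345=-0.00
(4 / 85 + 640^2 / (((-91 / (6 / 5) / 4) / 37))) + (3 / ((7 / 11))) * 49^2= -6095768771 / 7735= -788076.12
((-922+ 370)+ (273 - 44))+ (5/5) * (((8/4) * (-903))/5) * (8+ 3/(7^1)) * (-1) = 13607/5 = 2721.40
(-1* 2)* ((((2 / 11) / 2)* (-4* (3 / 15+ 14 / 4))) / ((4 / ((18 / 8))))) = 333 / 220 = 1.51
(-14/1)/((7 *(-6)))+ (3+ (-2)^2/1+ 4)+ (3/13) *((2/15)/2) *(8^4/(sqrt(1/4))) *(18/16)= 29858/195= 153.12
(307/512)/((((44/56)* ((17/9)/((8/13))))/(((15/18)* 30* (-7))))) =-3384675/77792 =-43.51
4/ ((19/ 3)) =12/ 19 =0.63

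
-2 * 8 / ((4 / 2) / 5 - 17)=80 / 83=0.96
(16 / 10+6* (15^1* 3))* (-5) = -1358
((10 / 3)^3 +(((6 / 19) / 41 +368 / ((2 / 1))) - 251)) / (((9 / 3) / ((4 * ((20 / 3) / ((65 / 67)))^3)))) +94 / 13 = -48483764861794 / 3742969581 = -12953.29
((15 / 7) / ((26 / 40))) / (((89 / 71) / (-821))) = -17487300 / 8099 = -2159.19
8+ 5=13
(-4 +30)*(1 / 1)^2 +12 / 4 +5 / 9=266 / 9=29.56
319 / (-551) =-11 / 19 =-0.58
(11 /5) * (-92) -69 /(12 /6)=-2369 /10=-236.90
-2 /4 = -1 /2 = -0.50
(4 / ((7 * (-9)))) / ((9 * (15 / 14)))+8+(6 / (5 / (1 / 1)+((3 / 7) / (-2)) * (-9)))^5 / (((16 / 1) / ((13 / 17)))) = 8.02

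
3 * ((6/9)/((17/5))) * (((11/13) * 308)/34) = 16940/3757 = 4.51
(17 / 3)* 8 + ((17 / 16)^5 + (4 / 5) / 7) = 5152889657 / 110100480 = 46.80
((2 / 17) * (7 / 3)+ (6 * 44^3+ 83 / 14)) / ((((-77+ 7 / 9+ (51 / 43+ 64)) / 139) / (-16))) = 52348863797880 / 508249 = 102998459.02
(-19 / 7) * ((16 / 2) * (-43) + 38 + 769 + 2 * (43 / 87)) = -766973 / 609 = -1259.40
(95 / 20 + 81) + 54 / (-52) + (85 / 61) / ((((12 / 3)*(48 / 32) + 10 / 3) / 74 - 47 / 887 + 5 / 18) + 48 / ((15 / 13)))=1959324584065 / 23120305156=84.74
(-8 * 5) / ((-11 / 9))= 32.73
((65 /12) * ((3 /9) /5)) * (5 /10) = 13 /72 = 0.18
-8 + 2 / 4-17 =-49 / 2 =-24.50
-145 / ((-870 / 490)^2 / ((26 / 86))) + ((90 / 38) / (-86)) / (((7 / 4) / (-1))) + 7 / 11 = -217616092 / 16419249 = -13.25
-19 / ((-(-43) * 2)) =-19 / 86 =-0.22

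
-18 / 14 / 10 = -9 / 70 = -0.13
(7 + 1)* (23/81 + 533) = 345568/81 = 4266.27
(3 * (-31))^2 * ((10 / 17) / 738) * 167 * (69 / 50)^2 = 764078607 / 348500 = 2192.48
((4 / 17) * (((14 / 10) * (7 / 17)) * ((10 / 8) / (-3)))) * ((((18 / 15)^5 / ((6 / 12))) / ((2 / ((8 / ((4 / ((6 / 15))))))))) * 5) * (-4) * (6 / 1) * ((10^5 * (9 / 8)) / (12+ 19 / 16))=7023034368 / 60979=115171.36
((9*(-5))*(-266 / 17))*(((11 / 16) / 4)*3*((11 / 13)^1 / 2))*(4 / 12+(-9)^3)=-791534205 / 7072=-111925.09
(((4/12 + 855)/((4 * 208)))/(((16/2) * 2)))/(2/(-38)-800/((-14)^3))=8361311/31090176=0.27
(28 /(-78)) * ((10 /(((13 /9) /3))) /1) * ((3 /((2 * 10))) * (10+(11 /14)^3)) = -776817 /66248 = -11.73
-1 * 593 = -593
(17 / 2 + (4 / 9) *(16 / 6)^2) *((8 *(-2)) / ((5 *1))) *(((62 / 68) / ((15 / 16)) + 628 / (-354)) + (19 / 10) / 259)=46763124388 / 1578145275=29.63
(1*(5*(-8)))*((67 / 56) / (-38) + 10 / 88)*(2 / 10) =-1923 / 2926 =-0.66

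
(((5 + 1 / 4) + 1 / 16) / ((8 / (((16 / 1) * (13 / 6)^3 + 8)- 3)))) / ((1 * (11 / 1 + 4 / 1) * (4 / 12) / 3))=76993 / 1152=66.83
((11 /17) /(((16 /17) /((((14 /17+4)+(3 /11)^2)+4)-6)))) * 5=29805 /2992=9.96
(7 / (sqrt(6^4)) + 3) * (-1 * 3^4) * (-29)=30015 / 4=7503.75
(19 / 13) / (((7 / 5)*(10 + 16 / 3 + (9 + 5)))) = 285 / 8008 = 0.04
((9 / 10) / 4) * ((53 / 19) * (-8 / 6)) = -159 / 190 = -0.84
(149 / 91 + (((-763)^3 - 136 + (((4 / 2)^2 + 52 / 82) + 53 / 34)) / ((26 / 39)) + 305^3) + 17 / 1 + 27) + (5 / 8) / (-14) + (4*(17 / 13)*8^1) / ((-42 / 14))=-1942144762176007 / 3044496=-637919958.57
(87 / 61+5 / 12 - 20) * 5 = -66455 / 732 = -90.79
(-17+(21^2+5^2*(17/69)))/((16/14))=207767/552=376.39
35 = 35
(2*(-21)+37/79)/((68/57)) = -11001/316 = -34.81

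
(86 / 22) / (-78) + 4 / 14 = 1415 / 6006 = 0.24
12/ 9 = 4/ 3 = 1.33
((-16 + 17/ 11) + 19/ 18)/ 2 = -2653/ 396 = -6.70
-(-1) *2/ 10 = 1/ 5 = 0.20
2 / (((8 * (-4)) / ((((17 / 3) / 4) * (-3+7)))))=-17 / 48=-0.35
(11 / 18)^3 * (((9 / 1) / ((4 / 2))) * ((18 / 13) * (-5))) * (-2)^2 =-6655 / 234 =-28.44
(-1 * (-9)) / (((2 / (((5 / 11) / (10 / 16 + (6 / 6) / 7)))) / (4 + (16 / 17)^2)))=13.02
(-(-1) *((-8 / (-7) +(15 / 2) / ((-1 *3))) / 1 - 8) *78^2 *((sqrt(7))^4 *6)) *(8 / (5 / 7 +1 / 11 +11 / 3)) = -30930131232 / 1033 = -29942043.79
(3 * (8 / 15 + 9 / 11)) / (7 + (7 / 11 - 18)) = -223 / 570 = -0.39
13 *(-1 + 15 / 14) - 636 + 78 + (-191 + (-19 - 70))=-11719 / 14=-837.07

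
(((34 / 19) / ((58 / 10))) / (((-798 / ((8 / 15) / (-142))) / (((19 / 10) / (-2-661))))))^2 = 4 / 230977787384205225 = 0.00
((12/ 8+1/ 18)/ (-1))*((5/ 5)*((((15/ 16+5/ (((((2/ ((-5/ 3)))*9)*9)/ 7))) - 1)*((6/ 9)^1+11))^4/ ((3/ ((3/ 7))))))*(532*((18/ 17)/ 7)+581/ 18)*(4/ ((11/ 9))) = -377271600327581612813125/ 7787788859761016832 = -48443.99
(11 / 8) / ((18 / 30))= 55 / 24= 2.29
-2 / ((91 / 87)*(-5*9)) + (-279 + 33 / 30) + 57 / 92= -34815541 / 125580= -277.24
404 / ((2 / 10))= 2020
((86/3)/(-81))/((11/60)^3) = -57.43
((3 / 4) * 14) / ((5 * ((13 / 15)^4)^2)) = 6.60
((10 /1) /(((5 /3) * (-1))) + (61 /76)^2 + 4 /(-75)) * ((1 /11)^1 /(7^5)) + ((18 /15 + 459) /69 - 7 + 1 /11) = -9005508443 /37592662800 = -0.24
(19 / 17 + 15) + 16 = 546 / 17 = 32.12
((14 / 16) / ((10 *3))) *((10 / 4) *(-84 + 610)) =1841 / 48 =38.35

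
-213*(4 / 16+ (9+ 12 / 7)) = -2335.39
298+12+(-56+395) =649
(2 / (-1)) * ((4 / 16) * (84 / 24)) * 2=-7 / 2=-3.50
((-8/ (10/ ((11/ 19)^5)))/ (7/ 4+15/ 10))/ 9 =-2576816/ 1448517915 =-0.00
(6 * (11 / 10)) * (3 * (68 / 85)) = 396 / 25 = 15.84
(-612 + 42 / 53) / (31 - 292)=2.34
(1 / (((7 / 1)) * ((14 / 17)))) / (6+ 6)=0.01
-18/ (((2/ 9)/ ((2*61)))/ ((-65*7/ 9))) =499590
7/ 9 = 0.78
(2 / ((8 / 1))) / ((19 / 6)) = 3 / 38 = 0.08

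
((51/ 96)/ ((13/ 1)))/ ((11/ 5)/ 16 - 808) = -0.00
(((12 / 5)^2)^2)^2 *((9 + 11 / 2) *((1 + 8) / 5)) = 56112611328 / 1953125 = 28729.66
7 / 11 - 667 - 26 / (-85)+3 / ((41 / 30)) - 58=-27672604 / 38335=-721.86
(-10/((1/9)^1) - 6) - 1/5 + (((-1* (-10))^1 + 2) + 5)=-396/5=-79.20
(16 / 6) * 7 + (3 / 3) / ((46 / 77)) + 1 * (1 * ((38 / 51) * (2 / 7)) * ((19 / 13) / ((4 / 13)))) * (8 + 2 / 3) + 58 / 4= 1074106 / 24633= 43.60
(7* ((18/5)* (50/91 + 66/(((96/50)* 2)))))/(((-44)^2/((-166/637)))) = -3858255/64128064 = -0.06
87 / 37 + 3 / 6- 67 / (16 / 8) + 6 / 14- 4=-8863 / 259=-34.22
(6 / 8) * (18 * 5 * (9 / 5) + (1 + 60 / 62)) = 15249 / 124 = 122.98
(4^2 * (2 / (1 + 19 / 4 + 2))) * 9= 1152 / 31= 37.16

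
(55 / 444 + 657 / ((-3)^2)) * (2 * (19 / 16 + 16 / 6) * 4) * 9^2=1461015 / 8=182626.88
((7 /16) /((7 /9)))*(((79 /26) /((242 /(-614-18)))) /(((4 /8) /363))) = -168507 /52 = -3240.52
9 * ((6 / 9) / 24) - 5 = -19 / 4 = -4.75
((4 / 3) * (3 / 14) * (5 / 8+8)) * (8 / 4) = 69 / 14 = 4.93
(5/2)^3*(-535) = -66875/8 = -8359.38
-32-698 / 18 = -637 / 9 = -70.78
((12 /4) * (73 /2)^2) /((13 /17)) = 271779 /52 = 5226.52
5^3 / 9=125 / 9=13.89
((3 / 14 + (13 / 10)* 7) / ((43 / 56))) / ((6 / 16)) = 20864 / 645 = 32.35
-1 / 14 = -0.07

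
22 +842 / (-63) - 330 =-20246 / 63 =-321.37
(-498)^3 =-123505992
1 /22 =0.05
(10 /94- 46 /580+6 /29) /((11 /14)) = 22323 /74965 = 0.30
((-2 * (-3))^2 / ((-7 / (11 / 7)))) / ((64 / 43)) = -4257 / 784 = -5.43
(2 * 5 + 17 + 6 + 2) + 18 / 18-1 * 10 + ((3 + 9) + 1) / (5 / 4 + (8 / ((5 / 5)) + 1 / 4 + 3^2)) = 988 / 37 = 26.70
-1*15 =-15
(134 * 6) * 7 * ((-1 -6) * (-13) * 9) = 4609332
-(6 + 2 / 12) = -6.17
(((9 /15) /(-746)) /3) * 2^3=-4 /1865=-0.00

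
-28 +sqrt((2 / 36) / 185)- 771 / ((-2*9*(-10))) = -1937 / 60 +sqrt(370) / 1110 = -32.27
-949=-949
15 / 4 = 3.75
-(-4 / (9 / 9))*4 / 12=4 / 3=1.33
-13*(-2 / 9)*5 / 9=130 / 81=1.60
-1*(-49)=49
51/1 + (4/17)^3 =51.01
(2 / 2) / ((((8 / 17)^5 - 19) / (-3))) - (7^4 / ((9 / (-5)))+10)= 11891934532 / 8981505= 1324.05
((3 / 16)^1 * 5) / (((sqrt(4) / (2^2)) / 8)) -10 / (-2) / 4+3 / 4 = 17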